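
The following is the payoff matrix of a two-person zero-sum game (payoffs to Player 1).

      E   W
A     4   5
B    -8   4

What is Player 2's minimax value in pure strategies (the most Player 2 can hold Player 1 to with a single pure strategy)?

Column maxima: E → 4, W → 5.
The smallest of these is 4.

4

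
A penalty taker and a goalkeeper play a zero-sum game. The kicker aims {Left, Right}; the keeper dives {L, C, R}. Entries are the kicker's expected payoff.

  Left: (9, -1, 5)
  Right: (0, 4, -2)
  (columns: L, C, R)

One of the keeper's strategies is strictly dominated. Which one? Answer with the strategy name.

R holds the kicker's payoff strictly below L in every row: 5 < 9, -2 < 0.
So L is strictly dominated for the keeper.

L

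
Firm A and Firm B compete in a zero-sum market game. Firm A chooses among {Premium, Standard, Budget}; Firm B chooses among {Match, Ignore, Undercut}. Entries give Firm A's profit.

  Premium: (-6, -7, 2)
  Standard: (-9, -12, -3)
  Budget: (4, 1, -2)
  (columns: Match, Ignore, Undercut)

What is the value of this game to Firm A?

Row minima: Premium → -7, Standard → -12, Budget → -2; maximin = -2.
Column maxima: Match → 4, Ignore → 1, Undercut → 2; minimax = 1.
-2 ≠ 1, so there is no saddle point; optimal play is mixed.
Standard is strictly dominated by Premium, so Firm A never plays it.
Match is strictly dominated by Ignore (it gives Firm A strictly more in every row), so Firm B never plays it.
On the remaining 2×2 (Premium, Budget vs Ignore, Undercut):
Let Firm A play Premium with probability p. Expected payoff against Ignore: (-7)p + 1(1−p) = −8p + 1; against Undercut: 2p + (-2)(1−p) = 4p − 2.
Setting these equal: −8p + 1 = 4p − 2 ⇒ −12p = -3 ⇒ p = 1/4, and the value is (-8)·(1/4) + 1 = -1.
For Firm B: with q = P(Ignore), equating Premium's and Budget's payoffs gives −9q + 2 = 3q − 2 ⇒ q = 1/3.

-1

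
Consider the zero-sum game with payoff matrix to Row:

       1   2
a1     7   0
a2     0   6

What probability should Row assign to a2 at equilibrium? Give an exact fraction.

Row minima: a1 → 0, a2 → 0; maximin = 0.
Column maxima: 1 → 7, 2 → 6; minimax = 6.
0 ≠ 6, so there is no saddle point; optimal play is mixed.
Let Row play a1 with probability p. Expected payoff against 1: 7p + 0(1−p) = 7p; against 2: 0p + 6(1−p) = −6p + 6.
Setting these equal: 7p = −6p + 6 ⇒ 13p = 6 ⇒ p = 6/13, and the value is (7)·(6/13) = 42/13.
For Column: with q = P(1), equating a1's and a2's payoffs gives 7q = −6q + 6 ⇒ q = 6/13.

7/13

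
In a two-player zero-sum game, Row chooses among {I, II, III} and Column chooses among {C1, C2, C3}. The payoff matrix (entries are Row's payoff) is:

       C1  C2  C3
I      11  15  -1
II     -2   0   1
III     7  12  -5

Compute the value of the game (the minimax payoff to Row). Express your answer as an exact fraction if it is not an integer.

3/5

Row minima: I → -1, II → -2, III → -5; maximin = -1.
Column maxima: C1 → 11, C2 → 15, C3 → 1; minimax = 1.
-1 ≠ 1, so there is no saddle point; optimal play is mixed.
III is strictly dominated by I, so Row never plays it.
C2 is strictly dominated by C1 (it gives Row strictly more in every row), so Column never plays it.
On the remaining 2×2 (I, II vs C1, C3):
Let Row play I with probability p. Expected payoff against C1: 11p + (-2)(1−p) = 13p − 2; against C3: (-1)p + 1(1−p) = −2p + 1.
Setting these equal: 13p − 2 = −2p + 1 ⇒ 15p = 3 ⇒ p = 1/5, and the value is (13)·(1/5) − 2 = 3/5.
For Column: with q = P(C1), equating I's and II's payoffs gives 12q − 1 = −3q + 1 ⇒ q = 2/15.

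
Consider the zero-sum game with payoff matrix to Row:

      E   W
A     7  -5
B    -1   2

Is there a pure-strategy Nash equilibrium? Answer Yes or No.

Row minima: A → -5, B → -1; maximin = -1.
Column maxima: E → 7, W → 2; minimax = 2.
-1 ≠ 2, so no pure-strategy equilibrium exists.

No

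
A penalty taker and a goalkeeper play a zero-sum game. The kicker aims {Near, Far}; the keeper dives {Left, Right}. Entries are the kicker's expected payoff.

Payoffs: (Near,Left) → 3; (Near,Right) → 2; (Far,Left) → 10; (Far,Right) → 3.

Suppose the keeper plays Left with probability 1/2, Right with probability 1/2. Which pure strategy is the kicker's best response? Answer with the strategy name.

Far

Expected payoff of Near: (1/2)·3 + (1/2)·2 = 5/2.
Expected payoff of Far: (1/2)·10 + (1/2)·3 = 13/2.
The largest is 13/2, so the kicker's best response is Far.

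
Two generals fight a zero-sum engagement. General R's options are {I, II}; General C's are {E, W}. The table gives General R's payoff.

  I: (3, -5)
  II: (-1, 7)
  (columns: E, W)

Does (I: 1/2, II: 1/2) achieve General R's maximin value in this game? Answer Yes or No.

Yes

Against E this mix gives (1/2)·3 + (1/2)·(-1) = 1.
Against W this mix gives (1/2)·(-5) + (1/2)·7 = 1.
All of General C's active replies (E, W) yield 1, and no column does worse for General R. The mix makes General C indifferent and guarantees 1, so it is optimal.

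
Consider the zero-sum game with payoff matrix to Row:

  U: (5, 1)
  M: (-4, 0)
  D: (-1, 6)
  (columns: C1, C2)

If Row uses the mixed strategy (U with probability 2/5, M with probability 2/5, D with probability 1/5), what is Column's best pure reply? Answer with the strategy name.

If Column plays C1, Row's expected payoff is (2/5)·5 + (2/5)·(-4) + (1/5)·(-1) = 1/5.
If Column plays C2, Row's expected payoff is (2/5)·1 + (2/5)·0 + (1/5)·6 = 8/5.
Column minimizes Row's payoff; the smallest is 1/5, so the best response is C1.

C1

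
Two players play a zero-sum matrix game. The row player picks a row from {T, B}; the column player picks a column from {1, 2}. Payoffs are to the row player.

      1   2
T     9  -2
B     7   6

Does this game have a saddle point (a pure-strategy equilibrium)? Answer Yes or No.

Yes

Row minima: T → -2, B → 6; maximin = 6.
Column maxima: 1 → 9, 2 → 6; minimax = 6.
maximin = minimax = 6, so a saddle point exists.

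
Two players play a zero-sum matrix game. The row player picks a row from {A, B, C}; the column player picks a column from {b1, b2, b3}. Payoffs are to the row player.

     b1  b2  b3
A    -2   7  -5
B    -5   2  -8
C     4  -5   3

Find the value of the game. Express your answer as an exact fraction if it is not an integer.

Row minima: A → -5, B → -8, C → -5; maximin = -5.
Column maxima: b1 → 4, b2 → 7, b3 → 3; minimax = 3.
-5 ≠ 3, so there is no saddle point; optimal play is mixed.
B is strictly dominated by A, so the row player never plays it.
b1 is strictly dominated by b3 (it gives the row player strictly more in every row), so the column player never plays it.
On the remaining 2×2 (A, C vs b2, b3):
Let the row player play A with probability p. Expected payoff against b2: 7p + (-5)(1−p) = 12p − 5; against b3: (-5)p + 3(1−p) = −8p + 3.
Setting these equal: 12p − 5 = −8p + 3 ⇒ 20p = 8 ⇒ p = 2/5, and the value is (12)·(2/5) − 5 = -1/5.
For the column player: with q = P(b2), equating A's and C's payoffs gives 12q − 5 = −8q + 3 ⇒ q = 2/5.

-1/5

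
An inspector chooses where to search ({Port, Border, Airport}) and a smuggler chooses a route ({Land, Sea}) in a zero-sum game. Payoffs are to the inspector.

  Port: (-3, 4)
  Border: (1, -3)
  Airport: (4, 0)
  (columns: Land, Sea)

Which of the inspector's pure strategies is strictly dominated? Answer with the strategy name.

Border

Airport gives a strictly higher payoff than Border against every column: 4 > 1, 0 > -3.
So Border is strictly dominated and the inspector never plays it.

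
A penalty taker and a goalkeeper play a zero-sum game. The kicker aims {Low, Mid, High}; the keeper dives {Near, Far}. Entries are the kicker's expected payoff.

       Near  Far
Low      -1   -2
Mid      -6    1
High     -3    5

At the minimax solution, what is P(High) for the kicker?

1/9

Row minima: Low → -2, Mid → -6, High → -3; maximin = -2.
Column maxima: Near → -1, Far → 5; minimax = -1.
-2 ≠ -1, so there is no saddle point; optimal play is mixed.
Mid is strictly dominated by High, so the kicker never plays it.
On the remaining 2×2 (Low, High vs Near, Far):
Let the kicker play Low with probability p. Expected payoff against Near: (-1)p + (-3)(1−p) = 2p − 3; against Far: (-2)p + 5(1−p) = −7p + 5.
Setting these equal: 2p − 3 = −7p + 5 ⇒ 9p = 8 ⇒ p = 8/9, and the value is (2)·(8/9) − 3 = -11/9.
For the keeper: with q = P(Near), equating Low's and High's payoffs gives q − 2 = −8q + 5 ⇒ q = 7/9.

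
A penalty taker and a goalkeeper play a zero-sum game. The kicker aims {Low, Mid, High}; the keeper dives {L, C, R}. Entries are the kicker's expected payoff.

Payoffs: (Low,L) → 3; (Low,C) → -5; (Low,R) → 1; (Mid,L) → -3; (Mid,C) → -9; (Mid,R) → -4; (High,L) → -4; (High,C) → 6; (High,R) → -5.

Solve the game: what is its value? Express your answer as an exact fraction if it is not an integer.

-19/17

Row minima: Low → -5, Mid → -9, High → -5; maximin = -5.
Column maxima: L → 3, C → 6, R → 1; minimax = 1.
-5 ≠ 1, so there is no saddle point; optimal play is mixed.
Mid is strictly dominated by Low, so the kicker never plays it.
L is strictly dominated by R (it gives the kicker strictly more in every row), so the keeper never plays it.
On the remaining 2×2 (Low, High vs C, R):
Let the kicker play Low with probability p. Expected payoff against C: (-5)p + 6(1−p) = −11p + 6; against R: 1p + (-5)(1−p) = 6p − 5.
Setting these equal: −11p + 6 = 6p − 5 ⇒ −17p = -11 ⇒ p = 11/17, and the value is (-11)·(11/17) + 6 = -19/17.
For the keeper: with q = P(C), equating Low's and High's payoffs gives −6q + 1 = 11q − 5 ⇒ q = 6/17.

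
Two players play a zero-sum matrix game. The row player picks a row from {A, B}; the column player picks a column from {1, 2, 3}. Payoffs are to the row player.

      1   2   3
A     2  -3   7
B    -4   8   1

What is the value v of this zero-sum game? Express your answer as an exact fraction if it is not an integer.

4/17

Row minima: A → -3, B → -4; maximin = -3.
Column maxima: 1 → 2, 2 → 8, 3 → 7; minimax = 2.
-3 ≠ 2, so there is no saddle point; optimal play is mixed.
3 is strictly dominated by 1 (it gives the row player strictly more in every row), so the column player never plays it.
On the remaining 2×2 (A, B vs 1, 2):
Let the row player play A with probability p. Expected payoff against 1: 2p + (-4)(1−p) = 6p − 4; against 2: (-3)p + 8(1−p) = −11p + 8.
Setting these equal: 6p − 4 = −11p + 8 ⇒ 17p = 12 ⇒ p = 12/17, and the value is (6)·(12/17) − 4 = 4/17.
For the column player: with q = P(1), equating A's and B's payoffs gives 5q − 3 = −12q + 8 ⇒ q = 11/17.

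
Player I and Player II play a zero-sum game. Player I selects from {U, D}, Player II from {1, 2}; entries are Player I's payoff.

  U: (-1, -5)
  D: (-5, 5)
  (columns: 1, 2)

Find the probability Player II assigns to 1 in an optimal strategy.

5/7

Row minima: U → -5, D → -5; maximin = -5.
Column maxima: 1 → -1, 2 → 5; minimax = -1.
-5 ≠ -1, so there is no saddle point; optimal play is mixed.
Let Player I play U with probability p. Expected payoff against 1: (-1)p + (-5)(1−p) = 4p − 5; against 2: (-5)p + 5(1−p) = −10p + 5.
Setting these equal: 4p − 5 = −10p + 5 ⇒ 14p = 10 ⇒ p = 5/7, and the value is (4)·(5/7) − 5 = -15/7.
For Player II: with q = P(1), equating U's and D's payoffs gives 4q − 5 = −10q + 5 ⇒ q = 5/7.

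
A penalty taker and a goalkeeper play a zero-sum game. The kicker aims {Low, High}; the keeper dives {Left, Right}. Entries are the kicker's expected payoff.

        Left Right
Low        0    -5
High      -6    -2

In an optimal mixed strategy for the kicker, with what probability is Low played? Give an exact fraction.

Row minima: Low → -5, High → -6; maximin = -5.
Column maxima: Left → 0, Right → -2; minimax = -2.
-5 ≠ -2, so there is no saddle point; optimal play is mixed.
Let the kicker play Low with probability p. Expected payoff against Left: 0p + (-6)(1−p) = 6p − 6; against Right: (-5)p + (-2)(1−p) = −3p − 2.
Setting these equal: 6p − 6 = −3p − 2 ⇒ 9p = 4 ⇒ p = 4/9, and the value is (6)·(4/9) − 6 = -10/3.
For the keeper: with q = P(Left), equating Low's and High's payoffs gives 5q − 5 = −4q − 2 ⇒ q = 1/3.

4/9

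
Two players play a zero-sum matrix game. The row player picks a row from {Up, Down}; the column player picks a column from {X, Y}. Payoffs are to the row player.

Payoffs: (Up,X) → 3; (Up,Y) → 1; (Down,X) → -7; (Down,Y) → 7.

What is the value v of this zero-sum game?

Row minima: Up → 1, Down → -7; maximin = 1.
Column maxima: X → 3, Y → 7; minimax = 3.
1 ≠ 3, so there is no saddle point; optimal play is mixed.
Let the row player play Up with probability p. Expected payoff against X: 3p + (-7)(1−p) = 10p − 7; against Y: 1p + 7(1−p) = −6p + 7.
Setting these equal: 10p − 7 = −6p + 7 ⇒ 16p = 14 ⇒ p = 7/8, and the value is (10)·(7/8) − 7 = 7/4.
For the column player: with q = P(X), equating Up's and Down's payoffs gives 2q + 1 = −14q + 7 ⇒ q = 3/8.

7/4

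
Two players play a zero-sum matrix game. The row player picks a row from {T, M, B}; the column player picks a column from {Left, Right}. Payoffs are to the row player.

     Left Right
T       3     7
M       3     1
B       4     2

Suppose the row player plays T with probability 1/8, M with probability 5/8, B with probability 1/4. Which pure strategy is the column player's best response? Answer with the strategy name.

If the column player plays Left, the row player's expected payoff is (1/8)·3 + (5/8)·3 + (1/4)·4 = 13/4.
If the column player plays Right, the row player's expected payoff is (1/8)·7 + (5/8)·1 + (1/4)·2 = 2.
The column player minimizes the row player's payoff; the smallest is 2, so the best response is Right.

Right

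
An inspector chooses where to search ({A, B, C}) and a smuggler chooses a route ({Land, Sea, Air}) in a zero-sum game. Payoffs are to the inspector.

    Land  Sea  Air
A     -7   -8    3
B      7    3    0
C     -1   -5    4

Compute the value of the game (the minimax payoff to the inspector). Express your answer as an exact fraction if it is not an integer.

1

Row minima: A → -8, B → 0, C → -5; maximin = 0.
Column maxima: Land → 7, Sea → 3, Air → 4; minimax = 3.
0 ≠ 3, so there is no saddle point; optimal play is mixed.
A is strictly dominated by C, so the inspector never plays it.
Land is strictly dominated by Sea (it gives the inspector strictly more in every row), so the smuggler never plays it.
On the remaining 2×2 (B, C vs Sea, Air):
Let the inspector play B with probability p. Expected payoff against Sea: 3p + (-5)(1−p) = 8p − 5; against Air: 0p + 4(1−p) = −4p + 4.
Setting these equal: 8p − 5 = −4p + 4 ⇒ 12p = 9 ⇒ p = 3/4, and the value is (8)·(3/4) − 5 = 1.
For the smuggler: with q = P(Sea), equating B's and C's payoffs gives 3q = −9q + 4 ⇒ q = 1/3.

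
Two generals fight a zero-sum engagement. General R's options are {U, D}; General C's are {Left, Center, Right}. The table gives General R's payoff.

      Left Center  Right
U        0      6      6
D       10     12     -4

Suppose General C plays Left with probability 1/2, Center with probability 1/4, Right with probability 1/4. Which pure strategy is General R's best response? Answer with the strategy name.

Expected payoff of U: (1/2)·0 + (1/4)·6 + (1/4)·6 = 3.
Expected payoff of D: (1/2)·10 + (1/4)·12 + (1/4)·(-4) = 7.
The largest is 7, so General R's best response is D.

D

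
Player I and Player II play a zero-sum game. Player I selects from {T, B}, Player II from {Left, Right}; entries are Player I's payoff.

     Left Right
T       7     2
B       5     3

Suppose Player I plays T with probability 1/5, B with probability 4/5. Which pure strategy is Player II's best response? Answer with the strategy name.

If Player II plays Left, Player I's expected payoff is (1/5)·7 + (4/5)·5 = 27/5.
If Player II plays Right, Player I's expected payoff is (1/5)·2 + (4/5)·3 = 14/5.
Player II minimizes Player I's payoff; the smallest is 14/5, so the best response is Right.

Right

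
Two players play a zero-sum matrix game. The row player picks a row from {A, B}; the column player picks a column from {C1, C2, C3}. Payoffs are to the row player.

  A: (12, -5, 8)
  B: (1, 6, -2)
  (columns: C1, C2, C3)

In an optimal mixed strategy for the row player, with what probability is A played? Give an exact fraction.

Row minima: A → -5, B → -2; maximin = -2.
Column maxima: C1 → 12, C2 → 6, C3 → 8; minimax = 6.
-2 ≠ 6, so there is no saddle point; optimal play is mixed.
C1 is strictly dominated by C3 (it gives the row player strictly more in every row), so the column player never plays it.
On the remaining 2×2 (A, B vs C2, C3):
Let the row player play A with probability p. Expected payoff against C2: (-5)p + 6(1−p) = −11p + 6; against C3: 8p + (-2)(1−p) = 10p − 2.
Setting these equal: −11p + 6 = 10p − 2 ⇒ −21p = -8 ⇒ p = 8/21, and the value is (-11)·(8/21) + 6 = 38/21.
For the column player: with q = P(C2), equating A's and B's payoffs gives −13q + 8 = 8q − 2 ⇒ q = 10/21.

8/21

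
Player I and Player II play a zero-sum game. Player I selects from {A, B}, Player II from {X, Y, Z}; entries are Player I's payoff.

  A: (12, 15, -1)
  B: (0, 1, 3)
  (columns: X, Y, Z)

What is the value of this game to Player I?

Row minima: A → -1, B → 0; maximin = 0.
Column maxima: X → 12, Y → 15, Z → 3; minimax = 3.
0 ≠ 3, so there is no saddle point; optimal play is mixed.
Y is strictly dominated by X (it gives Player I strictly more in every row), so Player II never plays it.
On the remaining 2×2 (A, B vs X, Z):
Let Player I play A with probability p. Expected payoff against X: 12p + 0(1−p) = 12p; against Z: (-1)p + 3(1−p) = −4p + 3.
Setting these equal: 12p = −4p + 3 ⇒ 16p = 3 ⇒ p = 3/16, and the value is (12)·(3/16) = 9/4.
For Player II: with q = P(X), equating A's and B's payoffs gives 13q − 1 = −3q + 3 ⇒ q = 1/4.

9/4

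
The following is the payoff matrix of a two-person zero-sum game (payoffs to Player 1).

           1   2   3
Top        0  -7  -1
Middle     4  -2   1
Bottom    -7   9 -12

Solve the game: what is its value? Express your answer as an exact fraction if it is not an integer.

Row minima: Top → -7, Middle → -2, Bottom → -12; maximin = -2.
Column maxima: 1 → 4, 2 → 9, 3 → 1; minimax = 1.
-2 ≠ 1, so there is no saddle point; optimal play is mixed.
Top is strictly dominated by Middle, so Player 1 never plays it.
1 is strictly dominated by 3 (it gives Player 1 strictly more in every row), so Player 2 never plays it.
On the remaining 2×2 (Middle, Bottom vs 2, 3):
Let Player 1 play Middle with probability p. Expected payoff against 2: (-2)p + 9(1−p) = −11p + 9; against 3: 1p + (-12)(1−p) = 13p − 12.
Setting these equal: −11p + 9 = 13p − 12 ⇒ −24p = -21 ⇒ p = 7/8, and the value is (-11)·(7/8) + 9 = -5/8.
For Player 2: with q = P(2), equating Middle's and Bottom's payoffs gives −3q + 1 = 21q − 12 ⇒ q = 13/24.

-5/8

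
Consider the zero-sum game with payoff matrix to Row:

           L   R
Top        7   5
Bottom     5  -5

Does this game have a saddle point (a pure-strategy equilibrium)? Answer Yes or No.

Row minima: Top → 5, Bottom → -5; maximin = 5.
Column maxima: L → 7, R → 5; minimax = 5.
maximin = minimax = 5, so a saddle point exists.

Yes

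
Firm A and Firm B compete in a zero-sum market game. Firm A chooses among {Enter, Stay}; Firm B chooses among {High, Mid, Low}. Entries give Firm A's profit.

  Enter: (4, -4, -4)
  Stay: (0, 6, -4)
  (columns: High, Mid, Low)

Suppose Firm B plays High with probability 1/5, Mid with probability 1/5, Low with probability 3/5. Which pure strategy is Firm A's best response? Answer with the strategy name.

Expected payoff of Enter: (1/5)·4 + (1/5)·(-4) + (3/5)·(-4) = -12/5.
Expected payoff of Stay: (1/5)·0 + (1/5)·6 + (3/5)·(-4) = -6/5.
The largest is -6/5, so Firm A's best response is Stay.

Stay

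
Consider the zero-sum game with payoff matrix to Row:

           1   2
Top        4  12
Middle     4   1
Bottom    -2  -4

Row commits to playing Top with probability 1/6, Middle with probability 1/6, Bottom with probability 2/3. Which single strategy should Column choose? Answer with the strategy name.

2

If Column plays 1, Row's expected payoff is (1/6)·4 + (1/6)·4 + (2/3)·(-2) = 0.
If Column plays 2, Row's expected payoff is (1/6)·12 + (1/6)·1 + (2/3)·(-4) = -1/2.
Column minimizes Row's payoff; the smallest is -1/2, so the best response is 2.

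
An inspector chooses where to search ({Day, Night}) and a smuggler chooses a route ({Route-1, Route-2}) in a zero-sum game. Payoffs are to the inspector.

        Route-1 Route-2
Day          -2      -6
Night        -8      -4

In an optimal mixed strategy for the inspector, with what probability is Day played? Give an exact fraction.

Row minima: Day → -6, Night → -8; maximin = -6.
Column maxima: Route-1 → -2, Route-2 → -4; minimax = -4.
-6 ≠ -4, so there is no saddle point; optimal play is mixed.
Let the inspector play Day with probability p. Expected payoff against Route-1: (-2)p + (-8)(1−p) = 6p − 8; against Route-2: (-6)p + (-4)(1−p) = −2p − 4.
Setting these equal: 6p − 8 = −2p − 4 ⇒ 8p = 4 ⇒ p = 1/2, and the value is (6)·(1/2) − 8 = -5.
For the smuggler: with q = P(Route-1), equating Day's and Night's payoffs gives 4q − 6 = −4q − 4 ⇒ q = 1/4.

1/2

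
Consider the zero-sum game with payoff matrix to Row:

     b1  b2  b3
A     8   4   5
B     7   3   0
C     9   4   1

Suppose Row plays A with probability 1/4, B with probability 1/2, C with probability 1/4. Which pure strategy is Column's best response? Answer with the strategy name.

If Column plays b1, Row's expected payoff is (1/4)·8 + (1/2)·7 + (1/4)·9 = 31/4.
If Column plays b2, Row's expected payoff is (1/4)·4 + (1/2)·3 + (1/4)·4 = 7/2.
If Column plays b3, Row's expected payoff is (1/4)·5 + (1/2)·0 + (1/4)·1 = 3/2.
Column minimizes Row's payoff; the smallest is 3/2, so the best response is b3.

b3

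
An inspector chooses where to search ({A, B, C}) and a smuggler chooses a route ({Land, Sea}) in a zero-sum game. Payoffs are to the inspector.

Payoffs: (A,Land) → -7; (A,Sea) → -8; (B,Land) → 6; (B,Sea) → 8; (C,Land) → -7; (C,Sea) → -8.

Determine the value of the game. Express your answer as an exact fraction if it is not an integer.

6

Row minima: A → -8, B → 6, C → -8; maximin = 6.
Column maxima: Land → 6, Sea → 8; minimax = 6.
Since maximin = minimax = 6, there is a saddle point and the value is 6.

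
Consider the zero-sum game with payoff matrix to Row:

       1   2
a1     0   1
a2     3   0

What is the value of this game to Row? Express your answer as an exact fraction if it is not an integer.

Row minima: a1 → 0, a2 → 0; maximin = 0.
Column maxima: 1 → 3, 2 → 1; minimax = 1.
0 ≠ 1, so there is no saddle point; optimal play is mixed.
Let Row play a1 with probability p. Expected payoff against 1: 0p + 3(1−p) = −3p + 3; against 2: 1p + 0(1−p) = p.
Setting these equal: −3p + 3 = p ⇒ −4p = -3 ⇒ p = 3/4, and the value is (-3)·(3/4) + 3 = 3/4.
For Column: with q = P(1), equating a1's and a2's payoffs gives −q + 1 = 3q ⇒ q = 1/4.

3/4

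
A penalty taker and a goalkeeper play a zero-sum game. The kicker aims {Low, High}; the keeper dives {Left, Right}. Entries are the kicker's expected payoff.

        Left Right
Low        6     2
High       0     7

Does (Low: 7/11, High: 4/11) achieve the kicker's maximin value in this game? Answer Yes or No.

Against Left this mix gives (7/11)·6 + (4/11)·0 = 42/11.
Against Right this mix gives (7/11)·2 + (4/11)·7 = 42/11.
All of the keeper's active replies (Left, Right) yield 42/11, and no column does worse for the kicker. The mix makes the keeper indifferent and guarantees 42/11, so it is optimal.

Yes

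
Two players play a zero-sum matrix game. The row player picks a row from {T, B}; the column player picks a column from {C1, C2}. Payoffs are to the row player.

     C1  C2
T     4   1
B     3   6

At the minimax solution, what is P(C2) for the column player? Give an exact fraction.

Row minima: T → 1, B → 3; maximin = 3.
Column maxima: C1 → 4, C2 → 6; minimax = 4.
3 ≠ 4, so there is no saddle point; optimal play is mixed.
Let the row player play T with probability p. Expected payoff against C1: 4p + 3(1−p) = p + 3; against C2: 1p + 6(1−p) = −5p + 6.
Setting these equal: p + 3 = −5p + 6 ⇒ 6p = 3 ⇒ p = 1/2, and the value is (1)·(1/2) + 3 = 7/2.
For the column player: with q = P(C1), equating T's and B's payoffs gives 3q + 1 = −3q + 6 ⇒ q = 5/6.

1/6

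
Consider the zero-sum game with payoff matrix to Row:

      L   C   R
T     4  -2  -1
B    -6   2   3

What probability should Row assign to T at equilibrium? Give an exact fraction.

Row minima: T → -2, B → -6; maximin = -2.
Column maxima: L → 4, C → 2, R → 3; minimax = 2.
-2 ≠ 2, so there is no saddle point; optimal play is mixed.
R is strictly dominated by C (it gives Row strictly more in every row), so Column never plays it.
On the remaining 2×2 (T, B vs L, C):
Let Row play T with probability p. Expected payoff against L: 4p + (-6)(1−p) = 10p − 6; against C: (-2)p + 2(1−p) = −4p + 2.
Setting these equal: 10p − 6 = −4p + 2 ⇒ 14p = 8 ⇒ p = 4/7, and the value is (10)·(4/7) − 6 = -2/7.
For Column: with q = P(L), equating T's and B's payoffs gives 6q − 2 = −8q + 2 ⇒ q = 2/7.

4/7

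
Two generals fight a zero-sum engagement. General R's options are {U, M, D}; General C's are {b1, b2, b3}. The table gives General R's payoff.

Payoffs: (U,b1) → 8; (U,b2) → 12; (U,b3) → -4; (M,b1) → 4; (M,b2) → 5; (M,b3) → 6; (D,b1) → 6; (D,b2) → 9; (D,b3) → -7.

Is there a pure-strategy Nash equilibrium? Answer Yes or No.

No

Row minima: U → -4, M → 4, D → -7; maximin = 4.
Column maxima: b1 → 8, b2 → 12, b3 → 6; minimax = 6.
4 ≠ 6, so no pure-strategy equilibrium exists.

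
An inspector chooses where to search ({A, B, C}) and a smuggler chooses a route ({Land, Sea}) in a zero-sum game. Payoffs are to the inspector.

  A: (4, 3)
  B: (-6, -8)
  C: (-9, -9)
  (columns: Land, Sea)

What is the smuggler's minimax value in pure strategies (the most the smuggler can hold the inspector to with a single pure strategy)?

3

Column maxima: Land → 4, Sea → 3.
The smallest of these is 3.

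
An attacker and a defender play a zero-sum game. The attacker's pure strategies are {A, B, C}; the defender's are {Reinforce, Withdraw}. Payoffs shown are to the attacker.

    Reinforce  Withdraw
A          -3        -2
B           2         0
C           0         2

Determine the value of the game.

Row minima: A → -3, B → 0, C → 0; maximin = 0.
Column maxima: Reinforce → 2, Withdraw → 2; minimax = 2.
0 ≠ 2, so there is no saddle point; optimal play is mixed.
A is strictly dominated by B, so the attacker never plays it.
On the remaining 2×2 (B, C vs Reinforce, Withdraw):
Let the attacker play B with probability p. Expected payoff against Reinforce: 2p + 0(1−p) = 2p; against Withdraw: 0p + 2(1−p) = −2p + 2.
Setting these equal: 2p = −2p + 2 ⇒ 4p = 2 ⇒ p = 1/2, and the value is (2)·(1/2) = 1.
For the defender: with q = P(Reinforce), equating B's and C's payoffs gives 2q = −2q + 2 ⇒ q = 1/2.

1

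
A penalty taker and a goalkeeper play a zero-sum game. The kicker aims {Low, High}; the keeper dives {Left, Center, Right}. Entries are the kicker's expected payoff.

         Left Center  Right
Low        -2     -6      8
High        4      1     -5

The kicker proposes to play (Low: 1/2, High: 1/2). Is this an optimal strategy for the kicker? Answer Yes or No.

No

Against Left this mix gives (1/2)·(-2) + (1/2)·4 = 1.
Against Center this mix gives (1/2)·(-6) + (1/2)·1 = -5/2.
Against Right this mix gives (1/2)·8 + (1/2)·(-5) = 3/2.
The keeper will play Center, holding the kicker to -5/2. Shifting weight toward the row that does better against Center would raise this floor (the equalizing mix achieves -11/10 against both Center and Right), so the proposed strategy is not optimal.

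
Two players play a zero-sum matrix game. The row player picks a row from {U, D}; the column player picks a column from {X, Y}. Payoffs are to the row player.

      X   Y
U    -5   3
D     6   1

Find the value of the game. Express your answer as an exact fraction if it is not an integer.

Row minima: U → -5, D → 1; maximin = 1.
Column maxima: X → 6, Y → 3; minimax = 3.
1 ≠ 3, so there is no saddle point; optimal play is mixed.
Let the row player play U with probability p. Expected payoff against X: (-5)p + 6(1−p) = −11p + 6; against Y: 3p + 1(1−p) = 2p + 1.
Setting these equal: −11p + 6 = 2p + 1 ⇒ −13p = -5 ⇒ p = 5/13, and the value is (-11)·(5/13) + 6 = 23/13.
For the column player: with q = P(X), equating U's and D's payoffs gives −8q + 3 = 5q + 1 ⇒ q = 2/13.

23/13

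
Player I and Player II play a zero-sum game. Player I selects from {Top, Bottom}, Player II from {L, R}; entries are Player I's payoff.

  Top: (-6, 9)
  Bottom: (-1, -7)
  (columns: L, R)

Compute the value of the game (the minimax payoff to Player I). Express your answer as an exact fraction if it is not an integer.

-17/7

Row minima: Top → -6, Bottom → -7; maximin = -6.
Column maxima: L → -1, R → 9; minimax = -1.
-6 ≠ -1, so there is no saddle point; optimal play is mixed.
Let Player I play Top with probability p. Expected payoff against L: (-6)p + (-1)(1−p) = −5p − 1; against R: 9p + (-7)(1−p) = 16p − 7.
Setting these equal: −5p − 1 = 16p − 7 ⇒ −21p = -6 ⇒ p = 2/7, and the value is (-5)·(2/7) − 1 = -17/7.
For Player II: with q = P(L), equating Top's and Bottom's payoffs gives −15q + 9 = 6q − 7 ⇒ q = 16/21.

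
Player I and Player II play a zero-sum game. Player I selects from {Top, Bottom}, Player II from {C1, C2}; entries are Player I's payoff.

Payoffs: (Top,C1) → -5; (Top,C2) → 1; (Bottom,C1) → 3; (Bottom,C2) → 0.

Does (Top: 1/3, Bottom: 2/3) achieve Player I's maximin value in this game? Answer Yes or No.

Against C1 this mix gives (1/3)·(-5) + (2/3)·3 = 1/3.
Against C2 this mix gives (1/3)·1 + (2/3)·0 = 1/3.
All of Player II's active replies (C1, C2) yield 1/3, and no column does worse for Player I. The mix makes Player II indifferent and guarantees 1/3, so it is optimal.

Yes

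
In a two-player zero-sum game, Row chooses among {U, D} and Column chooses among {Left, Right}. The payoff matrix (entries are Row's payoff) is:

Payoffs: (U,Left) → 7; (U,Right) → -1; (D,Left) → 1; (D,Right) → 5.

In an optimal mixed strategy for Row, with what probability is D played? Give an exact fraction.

2/3

Row minima: U → -1, D → 1; maximin = 1.
Column maxima: Left → 7, Right → 5; minimax = 5.
1 ≠ 5, so there is no saddle point; optimal play is mixed.
Let Row play U with probability p. Expected payoff against Left: 7p + 1(1−p) = 6p + 1; against Right: (-1)p + 5(1−p) = −6p + 5.
Setting these equal: 6p + 1 = −6p + 5 ⇒ 12p = 4 ⇒ p = 1/3, and the value is (6)·(1/3) + 1 = 3.
For Column: with q = P(Left), equating U's and D's payoffs gives 8q − 1 = −4q + 5 ⇒ q = 1/2.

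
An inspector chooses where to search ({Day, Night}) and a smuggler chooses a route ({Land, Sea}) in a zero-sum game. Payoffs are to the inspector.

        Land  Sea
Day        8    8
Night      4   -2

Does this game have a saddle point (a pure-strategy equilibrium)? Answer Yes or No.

Row minima: Day → 8, Night → -2; maximin = 8.
Column maxima: Land → 8, Sea → 8; minimax = 8.
maximin = minimax = 8, so a saddle point exists.

Yes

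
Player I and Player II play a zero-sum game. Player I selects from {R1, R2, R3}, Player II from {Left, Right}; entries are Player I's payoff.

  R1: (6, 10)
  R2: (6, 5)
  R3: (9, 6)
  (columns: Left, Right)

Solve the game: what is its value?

54/7

Row minima: R1 → 6, R2 → 5, R3 → 6; maximin = 6.
Column maxima: Left → 9, Right → 10; minimax = 9.
6 ≠ 9, so there is no saddle point; optimal play is mixed.
R2 is strictly dominated by R3, so Player I never plays it.
On the remaining 2×2 (R1, R3 vs Left, Right):
Let Player I play R1 with probability p. Expected payoff against Left: 6p + 9(1−p) = −3p + 9; against Right: 10p + 6(1−p) = 4p + 6.
Setting these equal: −3p + 9 = 4p + 6 ⇒ −7p = -3 ⇒ p = 3/7, and the value is (-3)·(3/7) + 9 = 54/7.
For Player II: with q = P(Left), equating R1's and R3's payoffs gives −4q + 10 = 3q + 6 ⇒ q = 4/7.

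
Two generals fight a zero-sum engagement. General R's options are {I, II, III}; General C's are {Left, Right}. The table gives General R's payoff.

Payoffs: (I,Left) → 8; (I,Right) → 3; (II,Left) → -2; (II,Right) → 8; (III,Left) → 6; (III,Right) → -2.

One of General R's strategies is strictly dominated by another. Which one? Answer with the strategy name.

III

I gives a strictly higher payoff than III against every column: 8 > 6, 3 > -2.
So III is strictly dominated and General R never plays it.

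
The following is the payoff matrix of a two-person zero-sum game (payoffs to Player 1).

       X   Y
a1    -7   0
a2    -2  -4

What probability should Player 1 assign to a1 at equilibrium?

2/9

Row minima: a1 → -7, a2 → -4; maximin = -4.
Column maxima: X → -2, Y → 0; minimax = -2.
-4 ≠ -2, so there is no saddle point; optimal play is mixed.
Let Player 1 play a1 with probability p. Expected payoff against X: (-7)p + (-2)(1−p) = −5p − 2; against Y: 0p + (-4)(1−p) = 4p − 4.
Setting these equal: −5p − 2 = 4p − 4 ⇒ −9p = -2 ⇒ p = 2/9, and the value is (-5)·(2/9) − 2 = -28/9.
For Player 2: with q = P(X), equating a1's and a2's payoffs gives −7q = 2q − 4 ⇒ q = 4/9.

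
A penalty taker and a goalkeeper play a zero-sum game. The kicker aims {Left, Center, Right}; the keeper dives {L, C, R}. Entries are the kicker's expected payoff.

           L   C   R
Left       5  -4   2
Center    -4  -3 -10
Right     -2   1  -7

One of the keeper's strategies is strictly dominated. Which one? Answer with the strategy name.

L

R holds the kicker's payoff strictly below L in every row: 2 < 5, -10 < -4, -7 < -2.
So L is strictly dominated for the keeper.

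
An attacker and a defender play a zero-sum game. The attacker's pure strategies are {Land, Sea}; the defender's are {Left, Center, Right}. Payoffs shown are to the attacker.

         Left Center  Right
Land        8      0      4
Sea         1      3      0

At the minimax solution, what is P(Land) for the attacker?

3/7

Row minima: Land → 0, Sea → 0; maximin = 0.
Column maxima: Left → 8, Center → 3, Right → 4; minimax = 3.
0 ≠ 3, so there is no saddle point; optimal play is mixed.
Left is strictly dominated by Right (it gives the attacker strictly more in every row), so the defender never plays it.
On the remaining 2×2 (Land, Sea vs Center, Right):
Let the attacker play Land with probability p. Expected payoff against Center: 0p + 3(1−p) = −3p + 3; against Right: 4p + 0(1−p) = 4p.
Setting these equal: −3p + 3 = 4p ⇒ −7p = -3 ⇒ p = 3/7, and the value is (-3)·(3/7) + 3 = 12/7.
For the defender: with q = P(Center), equating Land's and Sea's payoffs gives −4q + 4 = 3q ⇒ q = 4/7.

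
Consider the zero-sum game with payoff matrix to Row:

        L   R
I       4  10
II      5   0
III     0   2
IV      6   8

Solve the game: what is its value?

Row minima: I → 4, II → 0, III → 0, IV → 6; maximin = 6.
Column maxima: L → 6, R → 10; minimax = 6.
Since maximin = minimax = 6, there is a saddle point and the value is 6.

6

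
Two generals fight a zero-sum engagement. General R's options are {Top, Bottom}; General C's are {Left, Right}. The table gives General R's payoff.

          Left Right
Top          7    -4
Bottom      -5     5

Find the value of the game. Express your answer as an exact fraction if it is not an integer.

5/7

Row minima: Top → -4, Bottom → -5; maximin = -4.
Column maxima: Left → 7, Right → 5; minimax = 5.
-4 ≠ 5, so there is no saddle point; optimal play is mixed.
Let General R play Top with probability p. Expected payoff against Left: 7p + (-5)(1−p) = 12p − 5; against Right: (-4)p + 5(1−p) = −9p + 5.
Setting these equal: 12p − 5 = −9p + 5 ⇒ 21p = 10 ⇒ p = 10/21, and the value is (12)·(10/21) − 5 = 5/7.
For General C: with q = P(Left), equating Top's and Bottom's payoffs gives 11q − 4 = −10q + 5 ⇒ q = 3/7.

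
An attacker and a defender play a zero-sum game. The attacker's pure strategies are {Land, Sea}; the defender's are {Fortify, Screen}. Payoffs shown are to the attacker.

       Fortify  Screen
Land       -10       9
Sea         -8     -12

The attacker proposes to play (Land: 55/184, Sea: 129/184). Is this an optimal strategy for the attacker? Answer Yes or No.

No

Against Fortify this mix gives (55/184)·(-10) + (129/184)·(-8) = -791/92.
Against Screen this mix gives (55/184)·9 + (129/184)·(-12) = -1053/184.
The defender will play Fortify, holding the attacker to -791/92. Shifting weight toward the row that does better against Fortify would raise this floor (the equalizing mix achieves -192/23 against both Fortify and Screen), so the proposed strategy is not optimal.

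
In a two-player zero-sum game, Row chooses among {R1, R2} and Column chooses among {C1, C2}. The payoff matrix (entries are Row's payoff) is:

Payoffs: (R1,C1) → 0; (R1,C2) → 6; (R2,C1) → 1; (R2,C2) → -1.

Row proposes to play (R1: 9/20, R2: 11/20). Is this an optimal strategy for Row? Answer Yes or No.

Against C1 this mix gives (9/20)·0 + (11/20)·1 = 11/20.
Against C2 this mix gives (9/20)·6 + (11/20)·(-1) = 43/20.
Column will play C1, holding Row to 11/20. Shifting weight toward the row that does better against C1 would raise this floor (the equalizing mix achieves 3/4 against both C1 and C2), so the proposed strategy is not optimal.

No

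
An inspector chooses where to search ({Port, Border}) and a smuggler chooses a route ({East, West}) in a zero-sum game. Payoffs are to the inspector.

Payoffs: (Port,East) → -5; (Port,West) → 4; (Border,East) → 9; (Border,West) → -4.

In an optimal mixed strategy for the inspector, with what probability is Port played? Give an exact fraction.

Row minima: Port → -5, Border → -4; maximin = -4.
Column maxima: East → 9, West → 4; minimax = 4.
-4 ≠ 4, so there is no saddle point; optimal play is mixed.
Let the inspector play Port with probability p. Expected payoff against East: (-5)p + 9(1−p) = −14p + 9; against West: 4p + (-4)(1−p) = 8p − 4.
Setting these equal: −14p + 9 = 8p − 4 ⇒ −22p = -13 ⇒ p = 13/22, and the value is (-14)·(13/22) + 9 = 8/11.
For the smuggler: with q = P(East), equating Port's and Border's payoffs gives −9q + 4 = 13q − 4 ⇒ q = 4/11.

13/22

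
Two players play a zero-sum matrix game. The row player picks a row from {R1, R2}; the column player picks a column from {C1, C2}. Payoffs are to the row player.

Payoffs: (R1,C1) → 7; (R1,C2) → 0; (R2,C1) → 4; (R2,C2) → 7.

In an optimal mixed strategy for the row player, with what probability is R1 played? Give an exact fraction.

3/10

Row minima: R1 → 0, R2 → 4; maximin = 4.
Column maxima: C1 → 7, C2 → 7; minimax = 7.
4 ≠ 7, so there is no saddle point; optimal play is mixed.
Let the row player play R1 with probability p. Expected payoff against C1: 7p + 4(1−p) = 3p + 4; against C2: 0p + 7(1−p) = −7p + 7.
Setting these equal: 3p + 4 = −7p + 7 ⇒ 10p = 3 ⇒ p = 3/10, and the value is (3)·(3/10) + 4 = 49/10.
For the column player: with q = P(C1), equating R1's and R2's payoffs gives 7q = −3q + 7 ⇒ q = 7/10.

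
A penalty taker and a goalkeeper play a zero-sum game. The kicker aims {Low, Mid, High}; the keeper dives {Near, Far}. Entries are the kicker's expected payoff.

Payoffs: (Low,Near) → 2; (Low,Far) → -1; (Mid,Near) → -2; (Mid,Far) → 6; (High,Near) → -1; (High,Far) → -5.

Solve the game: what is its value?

Row minima: Low → -1, Mid → -2, High → -5; maximin = -1.
Column maxima: Near → 2, Far → 6; minimax = 2.
-1 ≠ 2, so there is no saddle point; optimal play is mixed.
High is strictly dominated by Low, so the kicker never plays it.
On the remaining 2×2 (Low, Mid vs Near, Far):
Let the kicker play Low with probability p. Expected payoff against Near: 2p + (-2)(1−p) = 4p − 2; against Far: (-1)p + 6(1−p) = −7p + 6.
Setting these equal: 4p − 2 = −7p + 6 ⇒ 11p = 8 ⇒ p = 8/11, and the value is (4)·(8/11) − 2 = 10/11.
For the keeper: with q = P(Near), equating Low's and Mid's payoffs gives 3q − 1 = −8q + 6 ⇒ q = 7/11.

10/11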